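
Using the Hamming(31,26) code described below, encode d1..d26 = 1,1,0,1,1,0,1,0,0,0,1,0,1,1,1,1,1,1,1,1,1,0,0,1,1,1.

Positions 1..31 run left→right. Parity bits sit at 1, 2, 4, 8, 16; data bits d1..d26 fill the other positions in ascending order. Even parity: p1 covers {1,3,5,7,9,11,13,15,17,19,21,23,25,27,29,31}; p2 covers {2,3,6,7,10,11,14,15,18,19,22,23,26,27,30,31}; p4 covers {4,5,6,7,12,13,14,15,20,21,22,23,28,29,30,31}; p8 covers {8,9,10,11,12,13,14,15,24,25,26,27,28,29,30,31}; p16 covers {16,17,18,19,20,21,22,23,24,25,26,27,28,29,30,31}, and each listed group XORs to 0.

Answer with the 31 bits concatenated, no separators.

0110101110100010011111111100111

Place data at non-parity positions: p1 p2 1 p4 1 0 1 p8 1 0 1 0 0 0 1 p16 0 1 1 1 1 1 1 1 1 1 0 0 1 1 1
p1 (pos 1,3,5,7,9,11,13,15,17,19,21,23,25,27,29,31): XOR of data positions = 1⊕1⊕1⊕1⊕1⊕0⊕1⊕0⊕1⊕1⊕1⊕1⊕0⊕1⊕1 = 0
p2 (pos 2,3,6,7,10,11,14,15,18,19,22,23,26,27,30,31): XOR of data positions = 1⊕0⊕1⊕0⊕1⊕0⊕1⊕1⊕1⊕1⊕1⊕1⊕0⊕1⊕1 = 1
p4 (pos 4,5,6,7,12,13,14,15,20,21,22,23,28,29,30,31): XOR of data positions = 1⊕0⊕1⊕0⊕0⊕0⊕1⊕1⊕1⊕1⊕1⊕0⊕1⊕1⊕1 = 0
p8 (pos 8,9,10,11,12,13,14,15,24,25,26,27,28,29,30,31): XOR of data positions = 1⊕0⊕1⊕0⊕0⊕0⊕1⊕1⊕1⊕1⊕0⊕0⊕1⊕1⊕1 = 1
p16 (pos 16,17,18,19,20,21,22,23,24,25,26,27,28,29,30,31): XOR of data positions = 0⊕1⊕1⊕1⊕1⊕1⊕1⊕1⊕1⊕1⊕0⊕0⊕1⊕1⊕1 = 0
Codeword: 0110101110100010011111111100111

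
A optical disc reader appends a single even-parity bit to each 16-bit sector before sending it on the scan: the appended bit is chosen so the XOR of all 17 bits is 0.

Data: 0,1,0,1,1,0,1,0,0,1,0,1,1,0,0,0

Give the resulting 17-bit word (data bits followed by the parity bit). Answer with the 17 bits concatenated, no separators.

01011010010110001

XOR of the 16 data bits: 0⊕1⊕0⊕1⊕1⊕0⊕1⊕0⊕0⊕1⊕0⊕1⊕1⊕0⊕0⊕0 = 1
Parity bit = 1 (so all 17 bits XOR to 0).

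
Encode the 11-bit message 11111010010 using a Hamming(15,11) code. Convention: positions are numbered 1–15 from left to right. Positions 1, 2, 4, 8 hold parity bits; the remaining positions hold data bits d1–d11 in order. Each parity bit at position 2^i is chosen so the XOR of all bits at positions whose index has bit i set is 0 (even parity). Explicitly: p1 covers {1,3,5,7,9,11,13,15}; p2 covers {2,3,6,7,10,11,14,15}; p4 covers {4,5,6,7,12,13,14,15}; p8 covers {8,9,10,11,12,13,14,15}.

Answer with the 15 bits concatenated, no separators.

Place data at non-parity positions: p1 p2 1 p4 1 1 1 p8 1 0 1 0 0 1 0
p1 (pos 1,3,5,7,9,11,13,15): XOR of data positions = 1⊕1⊕1⊕1⊕1⊕0⊕0 = 1
p2 (pos 2,3,6,7,10,11,14,15): XOR of data positions = 1⊕1⊕1⊕0⊕1⊕1⊕0 = 1
p4 (pos 4,5,6,7,12,13,14,15): XOR of data positions = 1⊕1⊕1⊕0⊕0⊕1⊕0 = 0
p8 (pos 8,9,10,11,12,13,14,15): XOR of data positions = 1⊕0⊕1⊕0⊕0⊕1⊕0 = 1
Codeword: 111011111010010

111011111010010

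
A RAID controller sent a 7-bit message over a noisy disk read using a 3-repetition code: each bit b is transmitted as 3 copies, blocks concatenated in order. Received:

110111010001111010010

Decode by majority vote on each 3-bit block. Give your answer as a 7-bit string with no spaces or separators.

Block 1 (110): 2 ones → 1
Block 2 (111): 3 ones → 1
Block 3 (010): 1 one → 0
Block 4 (001): 1 one → 0
Block 5 (111): 3 ones → 1
Block 6 (010): 1 one → 0
Block 7 (010): 1 one → 0

1100100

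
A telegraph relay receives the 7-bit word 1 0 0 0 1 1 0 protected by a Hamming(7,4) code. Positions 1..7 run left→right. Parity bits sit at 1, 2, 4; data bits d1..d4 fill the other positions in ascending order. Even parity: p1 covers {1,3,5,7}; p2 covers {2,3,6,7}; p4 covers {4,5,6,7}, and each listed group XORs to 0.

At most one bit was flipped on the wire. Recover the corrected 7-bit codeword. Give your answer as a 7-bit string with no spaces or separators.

s1 (pos 1,3,5,7): 1⊕0⊕1⊕0 = 0
s2 (pos 2,3,6,7): 0⊕0⊕1⊕0 = 1
s4 (pos 4,5,6,7): 0⊕1⊕1⊕0 = 0
Syndrome s4…s1 = 010 → error at position 2.
Flip position 2: 1000110 → 1100110

1100110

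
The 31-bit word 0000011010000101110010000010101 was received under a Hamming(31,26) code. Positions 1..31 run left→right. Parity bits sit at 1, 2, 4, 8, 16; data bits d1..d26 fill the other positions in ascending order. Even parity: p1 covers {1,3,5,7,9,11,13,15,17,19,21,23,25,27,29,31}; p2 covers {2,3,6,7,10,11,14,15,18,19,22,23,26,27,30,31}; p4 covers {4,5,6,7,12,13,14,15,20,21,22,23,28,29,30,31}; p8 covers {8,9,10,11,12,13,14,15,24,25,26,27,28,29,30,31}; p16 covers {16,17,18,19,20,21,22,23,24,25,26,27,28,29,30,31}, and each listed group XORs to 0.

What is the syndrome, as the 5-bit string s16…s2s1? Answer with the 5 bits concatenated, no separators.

11001

s1 (pos 1,3,5,7,9,11,13,15,17,19,21,23,25,27,29,31): 0⊕0⊕0⊕1⊕1⊕0⊕0⊕0⊕1⊕0⊕1⊕0⊕0⊕1⊕1⊕1 = 1
s2 (pos 2,3,6,7,10,11,14,15,18,19,22,23,26,27,30,31): 0⊕0⊕1⊕1⊕0⊕0⊕1⊕0⊕1⊕0⊕0⊕0⊕0⊕1⊕0⊕1 = 0
s4 (pos 4,5,6,7,12,13,14,15,20,21,22,23,28,29,30,31): 0⊕0⊕1⊕1⊕0⊕0⊕1⊕0⊕0⊕1⊕0⊕0⊕0⊕1⊕0⊕1 = 0
s8 (pos 8,9,10,11,12,13,14,15,24,25,26,27,28,29,30,31): 0⊕1⊕0⊕0⊕0⊕0⊕1⊕0⊕0⊕0⊕0⊕1⊕0⊕1⊕0⊕1 = 1
s16 (pos 16,17,18,19,20,21,22,23,24,25,26,27,28,29,30,31): 1⊕1⊕1⊕0⊕0⊕1⊕0⊕0⊕0⊕0⊕0⊕1⊕0⊕1⊕0⊕1 = 1
Syndrome s16…s1 = 11001 → error at position 25.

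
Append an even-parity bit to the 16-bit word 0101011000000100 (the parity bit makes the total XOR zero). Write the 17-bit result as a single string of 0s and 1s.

XOR of the 16 data bits: 0⊕1⊕0⊕1⊕0⊕1⊕1⊕0⊕0⊕0⊕0⊕0⊕0⊕1⊕0⊕0 = 1
Parity bit = 1 (so all 17 bits XOR to 0).

01010110000001001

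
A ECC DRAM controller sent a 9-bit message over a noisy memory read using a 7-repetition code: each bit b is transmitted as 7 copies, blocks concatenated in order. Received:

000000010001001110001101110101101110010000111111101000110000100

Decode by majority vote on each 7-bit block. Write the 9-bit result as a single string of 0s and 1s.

Block 1 (0000000): 0 ones → 0
Block 2 (1000100): 2 ones → 0
Block 3 (1110001): 4 ones → 1
Block 4 (1011101): 5 ones → 1
Block 5 (0110111): 5 ones → 1
Block 6 (0010000): 1 one → 0
Block 7 (1111111): 7 ones → 1
Block 8 (0100011): 3 ones → 0
Block 9 (0000100): 1 one → 0

001110100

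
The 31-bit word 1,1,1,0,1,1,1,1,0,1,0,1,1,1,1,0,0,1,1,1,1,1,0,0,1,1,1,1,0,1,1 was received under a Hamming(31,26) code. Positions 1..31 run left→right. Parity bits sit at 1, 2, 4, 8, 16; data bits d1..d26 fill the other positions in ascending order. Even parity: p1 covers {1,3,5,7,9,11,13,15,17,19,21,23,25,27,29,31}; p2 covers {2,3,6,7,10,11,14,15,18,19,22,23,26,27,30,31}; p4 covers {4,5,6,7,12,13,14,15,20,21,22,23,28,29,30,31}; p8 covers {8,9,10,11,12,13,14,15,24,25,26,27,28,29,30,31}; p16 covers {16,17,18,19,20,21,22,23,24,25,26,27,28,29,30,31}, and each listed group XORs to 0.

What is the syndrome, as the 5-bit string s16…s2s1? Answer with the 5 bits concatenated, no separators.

s1 (pos 1,3,5,7,9,11,13,15,17,19,21,23,25,27,29,31): 1⊕1⊕1⊕1⊕0⊕0⊕1⊕1⊕0⊕1⊕1⊕0⊕1⊕1⊕0⊕1 = 1
s2 (pos 2,3,6,7,10,11,14,15,18,19,22,23,26,27,30,31): 1⊕1⊕1⊕1⊕1⊕0⊕1⊕1⊕1⊕1⊕1⊕0⊕1⊕1⊕1⊕1 = 0
s4 (pos 4,5,6,7,12,13,14,15,20,21,22,23,28,29,30,31): 0⊕1⊕1⊕1⊕1⊕1⊕1⊕1⊕1⊕1⊕1⊕0⊕1⊕0⊕1⊕1 = 1
s8 (pos 8,9,10,11,12,13,14,15,24,25,26,27,28,29,30,31): 1⊕0⊕1⊕0⊕1⊕1⊕1⊕1⊕0⊕1⊕1⊕1⊕1⊕0⊕1⊕1 = 0
s16 (pos 16,17,18,19,20,21,22,23,24,25,26,27,28,29,30,31): 0⊕0⊕1⊕1⊕1⊕1⊕1⊕0⊕0⊕1⊕1⊕1⊕1⊕0⊕1⊕1 = 1
Syndrome s16…s1 = 10101 → error at position 21.

10101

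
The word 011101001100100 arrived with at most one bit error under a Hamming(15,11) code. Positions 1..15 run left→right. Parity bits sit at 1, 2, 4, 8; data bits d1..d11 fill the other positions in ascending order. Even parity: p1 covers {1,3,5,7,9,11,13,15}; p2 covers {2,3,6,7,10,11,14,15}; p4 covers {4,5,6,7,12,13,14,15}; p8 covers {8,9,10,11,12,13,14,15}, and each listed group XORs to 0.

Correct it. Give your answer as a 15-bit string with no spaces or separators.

s1 (pos 1,3,5,7,9,11,13,15): 0⊕1⊕0⊕0⊕1⊕0⊕1⊕0 = 1
s2 (pos 2,3,6,7,10,11,14,15): 1⊕1⊕1⊕0⊕1⊕0⊕0⊕0 = 0
s4 (pos 4,5,6,7,12,13,14,15): 1⊕0⊕1⊕0⊕0⊕1⊕0⊕0 = 1
s8 (pos 8,9,10,11,12,13,14,15): 0⊕1⊕1⊕0⊕0⊕1⊕0⊕0 = 1
Syndrome s8…s1 = 1101 → error at position 13.
Flip position 13: 011101001100100 → 011101001100000

011101001100000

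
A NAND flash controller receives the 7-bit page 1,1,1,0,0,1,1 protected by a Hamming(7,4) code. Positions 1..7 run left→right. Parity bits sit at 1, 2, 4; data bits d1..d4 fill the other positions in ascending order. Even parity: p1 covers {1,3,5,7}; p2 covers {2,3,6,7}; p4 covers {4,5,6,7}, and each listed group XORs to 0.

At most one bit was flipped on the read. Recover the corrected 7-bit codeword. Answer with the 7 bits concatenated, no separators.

0110011

s1 (pos 1,3,5,7): 1⊕1⊕0⊕1 = 1
s2 (pos 2,3,6,7): 1⊕1⊕1⊕1 = 0
s4 (pos 4,5,6,7): 0⊕0⊕1⊕1 = 0
Syndrome s4…s1 = 001 → error at position 1.
Flip position 1: 1110011 → 0110011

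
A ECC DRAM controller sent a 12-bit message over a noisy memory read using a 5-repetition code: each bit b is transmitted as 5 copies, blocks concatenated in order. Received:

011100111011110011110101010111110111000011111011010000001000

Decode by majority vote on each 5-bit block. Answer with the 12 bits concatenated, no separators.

111101101100

Block 1 (01110): 3 ones → 1
Block 2 (01110): 3 ones → 1
Block 3 (11110): 4 ones → 1
Block 4 (01111): 4 ones → 1
Block 5 (01010): 2 ones → 0
Block 6 (10111): 4 ones → 1
Block 7 (11011): 4 ones → 1
Block 8 (10000): 1 one → 0
Block 9 (11111): 5 ones → 1
Block 10 (01101): 3 ones → 1
Block 11 (00000): 0 ones → 0
Block 12 (01000): 1 one → 0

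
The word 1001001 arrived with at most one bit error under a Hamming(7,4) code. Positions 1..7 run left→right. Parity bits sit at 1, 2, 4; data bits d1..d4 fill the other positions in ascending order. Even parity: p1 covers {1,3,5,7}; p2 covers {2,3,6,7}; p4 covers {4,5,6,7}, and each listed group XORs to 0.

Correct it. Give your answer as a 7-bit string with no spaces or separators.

1101001

s1 (pos 1,3,5,7): 1⊕0⊕0⊕1 = 0
s2 (pos 2,3,6,7): 0⊕0⊕0⊕1 = 1
s4 (pos 4,5,6,7): 1⊕0⊕0⊕1 = 0
Syndrome s4…s1 = 010 → error at position 2.
Flip position 2: 1001001 → 1101001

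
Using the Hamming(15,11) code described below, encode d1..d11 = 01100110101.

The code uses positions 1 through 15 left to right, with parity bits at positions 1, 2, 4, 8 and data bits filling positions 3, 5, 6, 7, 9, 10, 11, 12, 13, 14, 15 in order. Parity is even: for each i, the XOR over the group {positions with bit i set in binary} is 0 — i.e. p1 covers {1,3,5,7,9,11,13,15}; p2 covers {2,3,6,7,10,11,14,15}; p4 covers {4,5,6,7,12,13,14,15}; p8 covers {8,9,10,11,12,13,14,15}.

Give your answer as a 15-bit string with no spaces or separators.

Place data at non-parity positions: p1 p2 0 p4 1 1 0 p8 0 1 1 0 1 0 1
p1 (pos 1,3,5,7,9,11,13,15): XOR of data positions = 0⊕1⊕0⊕0⊕1⊕1⊕1 = 0
p2 (pos 2,3,6,7,10,11,14,15): XOR of data positions = 0⊕1⊕0⊕1⊕1⊕0⊕1 = 0
p4 (pos 4,5,6,7,12,13,14,15): XOR of data positions = 1⊕1⊕0⊕0⊕1⊕0⊕1 = 0
p8 (pos 8,9,10,11,12,13,14,15): XOR of data positions = 0⊕1⊕1⊕0⊕1⊕0⊕1 = 0
Codeword: 000011000110101

000011000110101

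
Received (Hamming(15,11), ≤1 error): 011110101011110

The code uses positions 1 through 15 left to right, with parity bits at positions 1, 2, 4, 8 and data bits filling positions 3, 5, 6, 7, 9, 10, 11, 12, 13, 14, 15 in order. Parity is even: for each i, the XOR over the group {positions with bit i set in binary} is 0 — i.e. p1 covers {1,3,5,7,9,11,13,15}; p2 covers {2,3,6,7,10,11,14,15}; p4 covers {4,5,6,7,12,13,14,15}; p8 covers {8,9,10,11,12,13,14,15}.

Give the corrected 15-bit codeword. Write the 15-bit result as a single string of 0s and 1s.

s1 (pos 1,3,5,7,9,11,13,15): 0⊕1⊕1⊕1⊕1⊕1⊕1⊕0 = 0
s2 (pos 2,3,6,7,10,11,14,15): 1⊕1⊕0⊕1⊕0⊕1⊕1⊕0 = 1
s4 (pos 4,5,6,7,12,13,14,15): 1⊕1⊕0⊕1⊕1⊕1⊕1⊕0 = 0
s8 (pos 8,9,10,11,12,13,14,15): 0⊕1⊕0⊕1⊕1⊕1⊕1⊕0 = 1
Syndrome s8…s1 = 1010 → error at position 10.
Flip position 10: 011110101011110 → 011110101111110

011110101111110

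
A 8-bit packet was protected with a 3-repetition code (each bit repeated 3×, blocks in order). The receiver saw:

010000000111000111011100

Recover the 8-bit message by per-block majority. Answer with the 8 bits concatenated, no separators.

Block 1 (010): 1 one → 0
Block 2 (000): 0 ones → 0
Block 3 (000): 0 ones → 0
Block 4 (111): 3 ones → 1
Block 5 (000): 0 ones → 0
Block 6 (111): 3 ones → 1
Block 7 (011): 2 ones → 1
Block 8 (100): 1 one → 0

00010110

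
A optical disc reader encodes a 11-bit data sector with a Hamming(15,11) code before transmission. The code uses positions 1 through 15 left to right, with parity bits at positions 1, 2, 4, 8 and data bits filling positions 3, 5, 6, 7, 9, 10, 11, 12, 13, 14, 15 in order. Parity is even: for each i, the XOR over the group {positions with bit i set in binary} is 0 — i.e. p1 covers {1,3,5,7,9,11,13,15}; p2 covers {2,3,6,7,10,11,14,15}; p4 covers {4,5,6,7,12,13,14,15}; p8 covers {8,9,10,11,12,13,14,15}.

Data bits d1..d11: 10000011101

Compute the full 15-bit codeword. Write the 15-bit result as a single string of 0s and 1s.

Place data at non-parity positions: p1 p2 1 p4 0 0 0 p8 0 0 1 1 1 0 1
p1 (pos 1,3,5,7,9,11,13,15): XOR of data positions = 1⊕0⊕0⊕0⊕1⊕1⊕1 = 0
p2 (pos 2,3,6,7,10,11,14,15): XOR of data positions = 1⊕0⊕0⊕0⊕1⊕0⊕1 = 1
p4 (pos 4,5,6,7,12,13,14,15): XOR of data positions = 0⊕0⊕0⊕1⊕1⊕0⊕1 = 1
p8 (pos 8,9,10,11,12,13,14,15): XOR of data positions = 0⊕0⊕1⊕1⊕1⊕0⊕1 = 0
Codeword: 011100000011101

011100000011101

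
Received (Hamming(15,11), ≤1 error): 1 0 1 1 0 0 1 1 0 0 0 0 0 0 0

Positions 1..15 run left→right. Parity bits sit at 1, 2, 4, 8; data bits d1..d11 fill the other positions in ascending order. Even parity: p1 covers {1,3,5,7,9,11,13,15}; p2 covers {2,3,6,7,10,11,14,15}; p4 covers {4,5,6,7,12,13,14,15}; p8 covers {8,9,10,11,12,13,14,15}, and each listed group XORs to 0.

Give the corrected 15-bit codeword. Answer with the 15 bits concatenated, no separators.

s1 (pos 1,3,5,7,9,11,13,15): 1⊕1⊕0⊕1⊕0⊕0⊕0⊕0 = 1
s2 (pos 2,3,6,7,10,11,14,15): 0⊕1⊕0⊕1⊕0⊕0⊕0⊕0 = 0
s4 (pos 4,5,6,7,12,13,14,15): 1⊕0⊕0⊕1⊕0⊕0⊕0⊕0 = 0
s8 (pos 8,9,10,11,12,13,14,15): 1⊕0⊕0⊕0⊕0⊕0⊕0⊕0 = 1
Syndrome s8…s1 = 1001 → error at position 9.
Flip position 9: 101100110000000 → 101100111000000

101100111000000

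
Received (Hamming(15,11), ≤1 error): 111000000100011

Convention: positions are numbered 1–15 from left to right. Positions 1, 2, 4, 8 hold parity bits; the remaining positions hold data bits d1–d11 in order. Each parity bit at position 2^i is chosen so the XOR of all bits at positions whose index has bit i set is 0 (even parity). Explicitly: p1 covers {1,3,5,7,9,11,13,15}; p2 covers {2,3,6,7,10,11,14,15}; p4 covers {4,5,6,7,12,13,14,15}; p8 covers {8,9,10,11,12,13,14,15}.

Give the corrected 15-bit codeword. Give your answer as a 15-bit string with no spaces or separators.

s1 (pos 1,3,5,7,9,11,13,15): 1⊕1⊕0⊕0⊕0⊕0⊕0⊕1 = 1
s2 (pos 2,3,6,7,10,11,14,15): 1⊕1⊕0⊕0⊕1⊕0⊕1⊕1 = 1
s4 (pos 4,5,6,7,12,13,14,15): 0⊕0⊕0⊕0⊕0⊕0⊕1⊕1 = 0
s8 (pos 8,9,10,11,12,13,14,15): 0⊕0⊕1⊕0⊕0⊕0⊕1⊕1 = 1
Syndrome s8…s1 = 1011 → error at position 11.
Flip position 11: 111000000100011 → 111000000110011

111000000110011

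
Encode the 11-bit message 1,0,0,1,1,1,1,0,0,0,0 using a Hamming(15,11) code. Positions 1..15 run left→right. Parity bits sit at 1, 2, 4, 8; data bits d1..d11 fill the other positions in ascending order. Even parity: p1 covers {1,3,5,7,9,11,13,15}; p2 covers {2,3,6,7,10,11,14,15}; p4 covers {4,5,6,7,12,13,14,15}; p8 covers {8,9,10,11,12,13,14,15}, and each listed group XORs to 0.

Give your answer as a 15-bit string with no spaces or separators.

Place data at non-parity positions: p1 p2 1 p4 0 0 1 p8 1 1 1 0 0 0 0
p1 (pos 1,3,5,7,9,11,13,15): XOR of data positions = 1⊕0⊕1⊕1⊕1⊕0⊕0 = 0
p2 (pos 2,3,6,7,10,11,14,15): XOR of data positions = 1⊕0⊕1⊕1⊕1⊕0⊕0 = 0
p4 (pos 4,5,6,7,12,13,14,15): XOR of data positions = 0⊕0⊕1⊕0⊕0⊕0⊕0 = 1
p8 (pos 8,9,10,11,12,13,14,15): XOR of data positions = 1⊕1⊕1⊕0⊕0⊕0⊕0 = 1
Codeword: 001100111110000

001100111110000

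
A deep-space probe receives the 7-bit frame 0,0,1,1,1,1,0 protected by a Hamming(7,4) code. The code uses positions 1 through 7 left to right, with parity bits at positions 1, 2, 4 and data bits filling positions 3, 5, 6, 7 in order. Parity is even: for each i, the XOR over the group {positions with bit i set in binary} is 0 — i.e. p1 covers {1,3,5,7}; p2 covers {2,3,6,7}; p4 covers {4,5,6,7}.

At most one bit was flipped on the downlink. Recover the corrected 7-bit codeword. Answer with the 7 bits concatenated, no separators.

0010110

s1 (pos 1,3,5,7): 0⊕1⊕1⊕0 = 0
s2 (pos 2,3,6,7): 0⊕1⊕1⊕0 = 0
s4 (pos 4,5,6,7): 1⊕1⊕1⊕0 = 1
Syndrome s4…s1 = 100 → error at position 4.
Flip position 4: 0011110 → 0010110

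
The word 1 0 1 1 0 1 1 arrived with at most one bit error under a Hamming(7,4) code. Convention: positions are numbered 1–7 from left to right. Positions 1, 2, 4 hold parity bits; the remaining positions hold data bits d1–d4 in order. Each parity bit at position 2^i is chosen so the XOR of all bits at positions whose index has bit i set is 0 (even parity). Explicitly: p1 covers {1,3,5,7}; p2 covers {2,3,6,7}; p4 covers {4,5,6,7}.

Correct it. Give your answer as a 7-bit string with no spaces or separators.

1011010

s1 (pos 1,3,5,7): 1⊕1⊕0⊕1 = 1
s2 (pos 2,3,6,7): 0⊕1⊕1⊕1 = 1
s4 (pos 4,5,6,7): 1⊕0⊕1⊕1 = 1
Syndrome s4…s1 = 111 → error at position 7.
Flip position 7: 1011011 → 1011010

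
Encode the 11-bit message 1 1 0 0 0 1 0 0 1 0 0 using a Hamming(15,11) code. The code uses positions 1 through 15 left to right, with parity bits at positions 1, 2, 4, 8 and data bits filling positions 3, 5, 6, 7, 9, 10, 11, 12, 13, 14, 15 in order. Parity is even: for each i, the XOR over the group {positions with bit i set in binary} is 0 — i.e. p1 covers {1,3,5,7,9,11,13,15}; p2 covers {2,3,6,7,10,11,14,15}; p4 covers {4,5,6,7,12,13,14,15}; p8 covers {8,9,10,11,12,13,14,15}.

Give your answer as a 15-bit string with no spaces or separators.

Place data at non-parity positions: p1 p2 1 p4 1 0 0 p8 0 1 0 0 1 0 0
p1 (pos 1,3,5,7,9,11,13,15): XOR of data positions = 1⊕1⊕0⊕0⊕0⊕1⊕0 = 1
p2 (pos 2,3,6,7,10,11,14,15): XOR of data positions = 1⊕0⊕0⊕1⊕0⊕0⊕0 = 0
p4 (pos 4,5,6,7,12,13,14,15): XOR of data positions = 1⊕0⊕0⊕0⊕1⊕0⊕0 = 0
p8 (pos 8,9,10,11,12,13,14,15): XOR of data positions = 0⊕1⊕0⊕0⊕1⊕0⊕0 = 0
Codeword: 101010000100100

101010000100100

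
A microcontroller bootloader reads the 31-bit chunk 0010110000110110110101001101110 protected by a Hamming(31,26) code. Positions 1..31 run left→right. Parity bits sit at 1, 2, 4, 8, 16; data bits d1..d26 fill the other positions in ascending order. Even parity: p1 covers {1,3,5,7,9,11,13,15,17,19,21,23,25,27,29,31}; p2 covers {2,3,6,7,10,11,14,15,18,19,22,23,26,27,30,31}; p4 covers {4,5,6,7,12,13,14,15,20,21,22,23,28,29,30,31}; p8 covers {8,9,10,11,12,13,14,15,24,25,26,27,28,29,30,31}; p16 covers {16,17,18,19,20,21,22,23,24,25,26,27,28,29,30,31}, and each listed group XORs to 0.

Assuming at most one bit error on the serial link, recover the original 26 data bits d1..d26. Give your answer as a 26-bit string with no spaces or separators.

11100011011110101001111110

s1 (pos 1,3,5,7,9,11,13,15,17,19,21,23,25,27,29,31): 0⊕1⊕1⊕0⊕0⊕1⊕0⊕1⊕1⊕0⊕0⊕0⊕1⊕0⊕1⊕0 = 1
s2 (pos 2,3,6,7,10,11,14,15,18,19,22,23,26,27,30,31): 0⊕1⊕1⊕0⊕0⊕1⊕1⊕1⊕1⊕0⊕1⊕0⊕1⊕0⊕1⊕0 = 1
s4 (pos 4,5,6,7,12,13,14,15,20,21,22,23,28,29,30,31): 0⊕1⊕1⊕0⊕1⊕0⊕1⊕1⊕1⊕0⊕1⊕0⊕1⊕1⊕1⊕0 = 0
s8 (pos 8,9,10,11,12,13,14,15,24,25,26,27,28,29,30,31): 0⊕0⊕0⊕1⊕1⊕0⊕1⊕1⊕0⊕1⊕1⊕0⊕1⊕1⊕1⊕0 = 1
s16 (pos 16,17,18,19,20,21,22,23,24,25,26,27,28,29,30,31): 0⊕1⊕1⊕0⊕1⊕0⊕1⊕0⊕0⊕1⊕1⊕0⊕1⊕1⊕1⊕0 = 1
Syndrome s16…s1 = 11011 → error at position 27.
Flip position 27: 0010110000110110110101001101110 → 0010110000110110110101001111110
Read data bits from positions 3,5,6,7,9,10,11,12,13,14,15,17,18,19,20,21,22,23,24,25,26,27,28,29,30,31: 11100011011110101001111110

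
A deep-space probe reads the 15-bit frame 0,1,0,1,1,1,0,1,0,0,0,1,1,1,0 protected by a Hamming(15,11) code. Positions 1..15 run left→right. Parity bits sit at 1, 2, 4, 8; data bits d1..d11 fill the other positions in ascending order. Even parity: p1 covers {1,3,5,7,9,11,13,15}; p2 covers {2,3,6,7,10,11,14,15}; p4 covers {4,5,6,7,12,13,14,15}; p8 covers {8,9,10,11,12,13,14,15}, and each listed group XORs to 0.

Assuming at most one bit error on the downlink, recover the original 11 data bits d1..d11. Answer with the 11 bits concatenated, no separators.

s1 (pos 1,3,5,7,9,11,13,15): 0⊕0⊕1⊕0⊕0⊕0⊕1⊕0 = 0
s2 (pos 2,3,6,7,10,11,14,15): 1⊕0⊕1⊕0⊕0⊕0⊕1⊕0 = 1
s4 (pos 4,5,6,7,12,13,14,15): 1⊕1⊕1⊕0⊕1⊕1⊕1⊕0 = 0
s8 (pos 8,9,10,11,12,13,14,15): 1⊕0⊕0⊕0⊕1⊕1⊕1⊕0 = 0
Syndrome s8…s1 = 0010 → error at position 2.
Flip position 2: 010111010001110 → 000111010001110
Read data bits from positions 3,5,6,7,9,10,11,12,13,14,15: 01100001110

01100001110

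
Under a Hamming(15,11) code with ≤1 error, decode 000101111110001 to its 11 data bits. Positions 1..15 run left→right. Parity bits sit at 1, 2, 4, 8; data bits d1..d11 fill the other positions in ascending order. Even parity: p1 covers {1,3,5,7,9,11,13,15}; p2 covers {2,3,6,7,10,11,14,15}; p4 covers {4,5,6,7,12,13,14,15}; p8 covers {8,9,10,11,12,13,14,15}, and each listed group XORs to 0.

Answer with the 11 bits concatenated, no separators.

00111010001

s1 (pos 1,3,5,7,9,11,13,15): 0⊕0⊕0⊕1⊕1⊕1⊕0⊕1 = 0
s2 (pos 2,3,6,7,10,11,14,15): 0⊕0⊕1⊕1⊕1⊕1⊕0⊕1 = 1
s4 (pos 4,5,6,7,12,13,14,15): 1⊕0⊕1⊕1⊕0⊕0⊕0⊕1 = 0
s8 (pos 8,9,10,11,12,13,14,15): 1⊕1⊕1⊕1⊕0⊕0⊕0⊕1 = 1
Syndrome s8…s1 = 1010 → error at position 10.
Flip position 10: 000101111110001 → 000101111010001
Read data bits from positions 3,5,6,7,9,10,11,12,13,14,15: 00111010001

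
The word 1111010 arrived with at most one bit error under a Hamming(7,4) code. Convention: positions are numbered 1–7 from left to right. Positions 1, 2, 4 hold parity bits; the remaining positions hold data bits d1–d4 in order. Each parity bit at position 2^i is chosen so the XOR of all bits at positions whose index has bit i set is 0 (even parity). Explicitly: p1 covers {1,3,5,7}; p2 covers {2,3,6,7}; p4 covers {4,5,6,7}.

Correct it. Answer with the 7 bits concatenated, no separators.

s1 (pos 1,3,5,7): 1⊕1⊕0⊕0 = 0
s2 (pos 2,3,6,7): 1⊕1⊕1⊕0 = 1
s4 (pos 4,5,6,7): 1⊕0⊕1⊕0 = 0
Syndrome s4…s1 = 010 → error at position 2.
Flip position 2: 1111010 → 1011010

1011010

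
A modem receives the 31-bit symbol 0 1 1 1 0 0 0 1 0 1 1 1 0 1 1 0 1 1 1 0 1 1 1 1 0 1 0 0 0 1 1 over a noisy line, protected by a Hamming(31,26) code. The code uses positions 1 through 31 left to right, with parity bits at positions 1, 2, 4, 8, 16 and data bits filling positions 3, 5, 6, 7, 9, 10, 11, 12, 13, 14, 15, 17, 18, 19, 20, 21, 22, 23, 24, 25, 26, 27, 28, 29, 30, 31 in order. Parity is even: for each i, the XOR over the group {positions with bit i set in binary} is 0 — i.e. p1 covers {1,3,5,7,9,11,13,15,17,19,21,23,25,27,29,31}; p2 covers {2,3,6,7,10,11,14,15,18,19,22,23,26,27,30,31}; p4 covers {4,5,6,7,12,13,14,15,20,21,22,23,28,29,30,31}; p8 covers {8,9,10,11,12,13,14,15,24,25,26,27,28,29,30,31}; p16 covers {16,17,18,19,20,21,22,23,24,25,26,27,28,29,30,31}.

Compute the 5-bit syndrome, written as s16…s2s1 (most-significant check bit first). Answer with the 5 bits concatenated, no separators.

s1 (pos 1,3,5,7,9,11,13,15,17,19,21,23,25,27,29,31): 0⊕1⊕0⊕0⊕0⊕1⊕0⊕1⊕1⊕1⊕1⊕1⊕0⊕0⊕0⊕1 = 0
s2 (pos 2,3,6,7,10,11,14,15,18,19,22,23,26,27,30,31): 1⊕1⊕0⊕0⊕1⊕1⊕1⊕1⊕1⊕1⊕1⊕1⊕1⊕0⊕1⊕1 = 1
s4 (pos 4,5,6,7,12,13,14,15,20,21,22,23,28,29,30,31): 1⊕0⊕0⊕0⊕1⊕0⊕1⊕1⊕0⊕1⊕1⊕1⊕0⊕0⊕1⊕1 = 1
s8 (pos 8,9,10,11,12,13,14,15,24,25,26,27,28,29,30,31): 1⊕0⊕1⊕1⊕1⊕0⊕1⊕1⊕1⊕0⊕1⊕0⊕0⊕0⊕1⊕1 = 0
s16 (pos 16,17,18,19,20,21,22,23,24,25,26,27,28,29,30,31): 0⊕1⊕1⊕1⊕0⊕1⊕1⊕1⊕1⊕0⊕1⊕0⊕0⊕0⊕1⊕1 = 0
Syndrome s16…s1 = 00110 → error at position 6.

00110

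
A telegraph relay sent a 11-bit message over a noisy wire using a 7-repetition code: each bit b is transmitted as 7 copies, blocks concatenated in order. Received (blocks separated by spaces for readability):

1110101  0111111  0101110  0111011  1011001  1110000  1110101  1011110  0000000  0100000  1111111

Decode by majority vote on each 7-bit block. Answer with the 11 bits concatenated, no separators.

11111011001

Block 1 (1110101): 5 ones → 1
Block 2 (0111111): 6 ones → 1
Block 3 (0101110): 4 ones → 1
Block 4 (0111011): 5 ones → 1
Block 5 (1011001): 4 ones → 1
Block 6 (1110000): 3 ones → 0
Block 7 (1110101): 5 ones → 1
Block 8 (1011110): 5 ones → 1
Block 9 (0000000): 0 ones → 0
Block 10 (0100000): 1 one → 0
Block 11 (1111111): 7 ones → 1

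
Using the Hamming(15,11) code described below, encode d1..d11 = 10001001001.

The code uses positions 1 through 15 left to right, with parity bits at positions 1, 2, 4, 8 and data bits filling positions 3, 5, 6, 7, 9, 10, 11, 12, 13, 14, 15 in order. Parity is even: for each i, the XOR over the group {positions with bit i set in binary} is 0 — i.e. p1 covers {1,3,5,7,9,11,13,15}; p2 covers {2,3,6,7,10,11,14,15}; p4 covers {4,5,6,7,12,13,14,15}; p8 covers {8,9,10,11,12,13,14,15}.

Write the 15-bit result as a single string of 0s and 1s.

Place data at non-parity positions: p1 p2 1 p4 0 0 0 p8 1 0 0 1 0 0 1
p1 (pos 1,3,5,7,9,11,13,15): XOR of data positions = 1⊕0⊕0⊕1⊕0⊕0⊕1 = 1
p2 (pos 2,3,6,7,10,11,14,15): XOR of data positions = 1⊕0⊕0⊕0⊕0⊕0⊕1 = 0
p4 (pos 4,5,6,7,12,13,14,15): XOR of data positions = 0⊕0⊕0⊕1⊕0⊕0⊕1 = 0
p8 (pos 8,9,10,11,12,13,14,15): XOR of data positions = 1⊕0⊕0⊕1⊕0⊕0⊕1 = 1
Codeword: 101000011001001

101000011001001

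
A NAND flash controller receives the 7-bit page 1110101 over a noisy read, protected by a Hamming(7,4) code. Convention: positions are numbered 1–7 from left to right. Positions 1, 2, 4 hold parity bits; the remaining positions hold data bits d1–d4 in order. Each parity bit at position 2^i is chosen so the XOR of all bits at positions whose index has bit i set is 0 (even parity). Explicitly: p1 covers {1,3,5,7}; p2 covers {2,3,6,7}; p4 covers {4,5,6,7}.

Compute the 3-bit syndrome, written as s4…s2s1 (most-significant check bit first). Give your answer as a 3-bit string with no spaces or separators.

s1 (pos 1,3,5,7): 1⊕1⊕1⊕1 = 0
s2 (pos 2,3,6,7): 1⊕1⊕0⊕1 = 1
s4 (pos 4,5,6,7): 0⊕1⊕0⊕1 = 0
Syndrome s4…s1 = 010 → error at position 2.

010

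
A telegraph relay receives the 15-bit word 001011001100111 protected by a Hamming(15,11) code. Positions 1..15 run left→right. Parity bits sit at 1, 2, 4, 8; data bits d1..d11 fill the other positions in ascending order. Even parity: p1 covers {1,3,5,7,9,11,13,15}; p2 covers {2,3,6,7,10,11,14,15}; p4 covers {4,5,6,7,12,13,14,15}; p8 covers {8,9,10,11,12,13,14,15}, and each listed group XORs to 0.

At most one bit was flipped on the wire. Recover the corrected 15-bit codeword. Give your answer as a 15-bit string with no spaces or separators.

001011001100110

s1 (pos 1,3,5,7,9,11,13,15): 0⊕1⊕1⊕0⊕1⊕0⊕1⊕1 = 1
s2 (pos 2,3,6,7,10,11,14,15): 0⊕1⊕1⊕0⊕1⊕0⊕1⊕1 = 1
s4 (pos 4,5,6,7,12,13,14,15): 0⊕1⊕1⊕0⊕0⊕1⊕1⊕1 = 1
s8 (pos 8,9,10,11,12,13,14,15): 0⊕1⊕1⊕0⊕0⊕1⊕1⊕1 = 1
Syndrome s8…s1 = 1111 → error at position 15.
Flip position 15: 001011001100111 → 001011001100110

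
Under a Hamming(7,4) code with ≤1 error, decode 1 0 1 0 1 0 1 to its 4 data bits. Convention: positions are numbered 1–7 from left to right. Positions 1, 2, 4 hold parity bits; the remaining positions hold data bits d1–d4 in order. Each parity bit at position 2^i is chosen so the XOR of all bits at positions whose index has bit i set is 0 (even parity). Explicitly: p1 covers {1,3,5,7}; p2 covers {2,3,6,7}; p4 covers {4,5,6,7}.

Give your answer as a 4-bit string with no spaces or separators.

s1 (pos 1,3,5,7): 1⊕1⊕1⊕1 = 0
s2 (pos 2,3,6,7): 0⊕1⊕0⊕1 = 0
s4 (pos 4,5,6,7): 0⊕1⊕0⊕1 = 0
Syndrome s4…s1 = 000 → no error.
Read data bits from positions 3,5,6,7: 1101

1101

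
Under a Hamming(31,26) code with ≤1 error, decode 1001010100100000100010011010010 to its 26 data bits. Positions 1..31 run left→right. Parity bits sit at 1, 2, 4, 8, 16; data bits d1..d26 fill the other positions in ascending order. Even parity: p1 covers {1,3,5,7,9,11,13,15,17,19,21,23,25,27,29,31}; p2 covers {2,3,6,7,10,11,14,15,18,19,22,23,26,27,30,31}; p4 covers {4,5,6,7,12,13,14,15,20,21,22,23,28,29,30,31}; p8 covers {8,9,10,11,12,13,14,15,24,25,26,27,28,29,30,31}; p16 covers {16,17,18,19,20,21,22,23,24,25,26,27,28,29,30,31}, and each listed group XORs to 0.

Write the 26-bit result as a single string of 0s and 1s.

00100010000100010011010010

s1 (pos 1,3,5,7,9,11,13,15,17,19,21,23,25,27,29,31): 1⊕0⊕0⊕0⊕0⊕1⊕0⊕0⊕1⊕0⊕1⊕0⊕1⊕1⊕0⊕0 = 0
s2 (pos 2,3,6,7,10,11,14,15,18,19,22,23,26,27,30,31): 0⊕0⊕1⊕0⊕0⊕1⊕0⊕0⊕0⊕0⊕0⊕0⊕0⊕1⊕1⊕0 = 0
s4 (pos 4,5,6,7,12,13,14,15,20,21,22,23,28,29,30,31): 1⊕0⊕1⊕0⊕0⊕0⊕0⊕0⊕0⊕1⊕0⊕0⊕0⊕0⊕1⊕0 = 0
s8 (pos 8,9,10,11,12,13,14,15,24,25,26,27,28,29,30,31): 1⊕0⊕0⊕1⊕0⊕0⊕0⊕0⊕1⊕1⊕0⊕1⊕0⊕0⊕1⊕0 = 0
s16 (pos 16,17,18,19,20,21,22,23,24,25,26,27,28,29,30,31): 0⊕1⊕0⊕0⊕0⊕1⊕0⊕0⊕1⊕1⊕0⊕1⊕0⊕0⊕1⊕0 = 0
Syndrome s16…s1 = 00000 → no error.
Read data bits from positions 3,5,6,7,9,10,11,12,13,14,15,17,18,19,20,21,22,23,24,25,26,27,28,29,30,31: 00100010000100010011010010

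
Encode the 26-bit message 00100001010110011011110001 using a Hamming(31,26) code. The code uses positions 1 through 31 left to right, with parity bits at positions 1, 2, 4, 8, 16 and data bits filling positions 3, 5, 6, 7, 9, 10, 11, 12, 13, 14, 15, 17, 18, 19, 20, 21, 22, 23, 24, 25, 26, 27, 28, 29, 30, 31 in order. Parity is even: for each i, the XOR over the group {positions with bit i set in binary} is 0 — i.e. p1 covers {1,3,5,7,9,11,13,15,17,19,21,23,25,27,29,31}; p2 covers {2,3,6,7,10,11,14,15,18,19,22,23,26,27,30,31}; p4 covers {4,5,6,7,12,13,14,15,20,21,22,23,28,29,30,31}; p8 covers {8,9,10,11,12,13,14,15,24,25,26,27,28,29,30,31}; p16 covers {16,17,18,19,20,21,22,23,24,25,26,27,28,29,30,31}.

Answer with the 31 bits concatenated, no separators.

Place data at non-parity positions: p1 p2 0 p4 0 1 0 p8 0 0 0 1 0 1 0 p16 1 1 0 0 1 1 0 1 1 1 1 0 0 0 1
p1 (pos 1,3,5,7,9,11,13,15,17,19,21,23,25,27,29,31): XOR of data positions = 0⊕0⊕0⊕0⊕0⊕0⊕0⊕1⊕0⊕1⊕0⊕1⊕1⊕0⊕1 = 1
p2 (pos 2,3,6,7,10,11,14,15,18,19,22,23,26,27,30,31): XOR of data positions = 0⊕1⊕0⊕0⊕0⊕1⊕0⊕1⊕0⊕1⊕0⊕1⊕1⊕0⊕1 = 1
p4 (pos 4,5,6,7,12,13,14,15,20,21,22,23,28,29,30,31): XOR of data positions = 0⊕1⊕0⊕1⊕0⊕1⊕0⊕0⊕1⊕1⊕0⊕0⊕0⊕0⊕1 = 0
p8 (pos 8,9,10,11,12,13,14,15,24,25,26,27,28,29,30,31): XOR of data positions = 0⊕0⊕0⊕1⊕0⊕1⊕0⊕1⊕1⊕1⊕1⊕0⊕0⊕0⊕1 = 1
p16 (pos 16,17,18,19,20,21,22,23,24,25,26,27,28,29,30,31): XOR of data positions = 1⊕1⊕0⊕0⊕1⊕1⊕0⊕1⊕1⊕1⊕1⊕0⊕0⊕0⊕1 = 1
Codeword: 1100010100010101110011011110001

1100010100010101110011011110001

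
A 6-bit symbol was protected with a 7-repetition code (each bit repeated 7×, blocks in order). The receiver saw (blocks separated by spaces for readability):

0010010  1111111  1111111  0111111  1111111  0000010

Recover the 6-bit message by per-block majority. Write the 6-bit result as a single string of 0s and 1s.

Block 1 (0010010): 2 ones → 0
Block 2 (1111111): 7 ones → 1
Block 3 (1111111): 7 ones → 1
Block 4 (0111111): 6 ones → 1
Block 5 (1111111): 7 ones → 1
Block 6 (0000010): 1 one → 0

011110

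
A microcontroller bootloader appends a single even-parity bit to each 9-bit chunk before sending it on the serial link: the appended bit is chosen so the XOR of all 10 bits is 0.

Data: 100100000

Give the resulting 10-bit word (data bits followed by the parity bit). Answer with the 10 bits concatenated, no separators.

XOR of the 9 data bits: 1⊕0⊕0⊕1⊕0⊕0⊕0⊕0⊕0 = 0
Parity bit = 0 (so all 10 bits XOR to 0).

1001000000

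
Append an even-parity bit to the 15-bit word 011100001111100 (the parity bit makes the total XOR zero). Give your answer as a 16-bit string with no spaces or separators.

XOR of the 15 data bits: 0⊕1⊕1⊕1⊕0⊕0⊕0⊕0⊕1⊕1⊕1⊕1⊕1⊕0⊕0 = 0
Parity bit = 0 (so all 16 bits XOR to 0).

0111000011111000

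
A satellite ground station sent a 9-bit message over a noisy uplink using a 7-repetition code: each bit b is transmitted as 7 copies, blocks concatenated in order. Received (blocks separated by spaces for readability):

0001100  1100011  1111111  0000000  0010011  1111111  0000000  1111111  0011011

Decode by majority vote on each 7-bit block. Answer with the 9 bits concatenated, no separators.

011001011

Block 1 (0001100): 2 ones → 0
Block 2 (1100011): 4 ones → 1
Block 3 (1111111): 7 ones → 1
Block 4 (0000000): 0 ones → 0
Block 5 (0010011): 3 ones → 0
Block 6 (1111111): 7 ones → 1
Block 7 (0000000): 0 ones → 0
Block 8 (1111111): 7 ones → 1
Block 9 (0011011): 4 ones → 1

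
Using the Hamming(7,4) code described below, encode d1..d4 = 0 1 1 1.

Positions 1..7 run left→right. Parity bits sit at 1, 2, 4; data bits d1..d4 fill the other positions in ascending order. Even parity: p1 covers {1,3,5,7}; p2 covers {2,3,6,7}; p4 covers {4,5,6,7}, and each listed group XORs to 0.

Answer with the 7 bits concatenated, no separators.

Place data at non-parity positions: p1 p2 0 p4 1 1 1
p1 (pos 1,3,5,7): XOR of data positions = 0⊕1⊕1 = 0
p2 (pos 2,3,6,7): XOR of data positions = 0⊕1⊕1 = 0
p4 (pos 4,5,6,7): XOR of data positions = 1⊕1⊕1 = 1
Codeword: 0001111

0001111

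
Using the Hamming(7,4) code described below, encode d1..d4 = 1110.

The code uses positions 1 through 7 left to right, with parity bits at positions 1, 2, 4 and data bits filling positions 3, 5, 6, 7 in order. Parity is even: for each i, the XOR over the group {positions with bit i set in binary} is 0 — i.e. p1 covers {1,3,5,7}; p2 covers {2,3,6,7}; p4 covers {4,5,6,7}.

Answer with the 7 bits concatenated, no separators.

0010110

Place data at non-parity positions: p1 p2 1 p4 1 1 0
p1 (pos 1,3,5,7): XOR of data positions = 1⊕1⊕0 = 0
p2 (pos 2,3,6,7): XOR of data positions = 1⊕1⊕0 = 0
p4 (pos 4,5,6,7): XOR of data positions = 1⊕1⊕0 = 0
Codeword: 0010110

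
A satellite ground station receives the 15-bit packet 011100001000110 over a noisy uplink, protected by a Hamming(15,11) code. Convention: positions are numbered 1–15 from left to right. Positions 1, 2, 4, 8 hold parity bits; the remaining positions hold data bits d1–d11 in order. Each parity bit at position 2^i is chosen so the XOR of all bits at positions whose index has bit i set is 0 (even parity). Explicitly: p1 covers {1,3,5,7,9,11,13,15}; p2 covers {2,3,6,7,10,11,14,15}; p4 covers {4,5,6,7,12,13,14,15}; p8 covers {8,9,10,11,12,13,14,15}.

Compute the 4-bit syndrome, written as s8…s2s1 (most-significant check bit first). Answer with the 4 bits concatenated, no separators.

1111

s1 (pos 1,3,5,7,9,11,13,15): 0⊕1⊕0⊕0⊕1⊕0⊕1⊕0 = 1
s2 (pos 2,3,6,7,10,11,14,15): 1⊕1⊕0⊕0⊕0⊕0⊕1⊕0 = 1
s4 (pos 4,5,6,7,12,13,14,15): 1⊕0⊕0⊕0⊕0⊕1⊕1⊕0 = 1
s8 (pos 8,9,10,11,12,13,14,15): 0⊕1⊕0⊕0⊕0⊕1⊕1⊕0 = 1
Syndrome s8…s1 = 1111 → error at position 15.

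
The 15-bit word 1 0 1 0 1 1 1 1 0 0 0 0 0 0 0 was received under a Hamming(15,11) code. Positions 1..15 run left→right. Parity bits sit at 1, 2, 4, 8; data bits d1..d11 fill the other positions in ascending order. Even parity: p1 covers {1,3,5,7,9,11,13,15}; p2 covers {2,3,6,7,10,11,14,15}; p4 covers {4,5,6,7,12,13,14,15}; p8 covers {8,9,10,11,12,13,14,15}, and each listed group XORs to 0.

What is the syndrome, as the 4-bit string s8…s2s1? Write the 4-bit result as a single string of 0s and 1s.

1110

s1 (pos 1,3,5,7,9,11,13,15): 1⊕1⊕1⊕1⊕0⊕0⊕0⊕0 = 0
s2 (pos 2,3,6,7,10,11,14,15): 0⊕1⊕1⊕1⊕0⊕0⊕0⊕0 = 1
s4 (pos 4,5,6,7,12,13,14,15): 0⊕1⊕1⊕1⊕0⊕0⊕0⊕0 = 1
s8 (pos 8,9,10,11,12,13,14,15): 1⊕0⊕0⊕0⊕0⊕0⊕0⊕0 = 1
Syndrome s8…s1 = 1110 → error at position 14.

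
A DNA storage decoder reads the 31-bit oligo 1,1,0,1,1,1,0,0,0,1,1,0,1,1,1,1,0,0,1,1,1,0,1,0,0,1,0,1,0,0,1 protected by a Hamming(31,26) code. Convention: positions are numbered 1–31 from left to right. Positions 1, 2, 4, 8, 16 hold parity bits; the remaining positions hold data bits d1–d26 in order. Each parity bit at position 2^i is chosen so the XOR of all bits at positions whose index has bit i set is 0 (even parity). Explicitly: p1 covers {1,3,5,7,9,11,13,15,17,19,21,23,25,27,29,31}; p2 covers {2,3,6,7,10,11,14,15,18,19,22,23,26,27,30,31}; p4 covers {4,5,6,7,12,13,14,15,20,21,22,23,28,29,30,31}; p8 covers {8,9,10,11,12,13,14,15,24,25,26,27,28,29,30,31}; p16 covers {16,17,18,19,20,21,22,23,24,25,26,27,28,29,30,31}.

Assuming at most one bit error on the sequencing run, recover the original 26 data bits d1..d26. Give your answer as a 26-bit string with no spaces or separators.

s1 (pos 1,3,5,7,9,11,13,15,17,19,21,23,25,27,29,31): 1⊕0⊕1⊕0⊕0⊕1⊕1⊕1⊕0⊕1⊕1⊕1⊕0⊕0⊕0⊕1 = 1
s2 (pos 2,3,6,7,10,11,14,15,18,19,22,23,26,27,30,31): 1⊕0⊕1⊕0⊕1⊕1⊕1⊕1⊕0⊕1⊕0⊕1⊕1⊕0⊕0⊕1 = 0
s4 (pos 4,5,6,7,12,13,14,15,20,21,22,23,28,29,30,31): 1⊕1⊕1⊕0⊕0⊕1⊕1⊕1⊕1⊕1⊕0⊕1⊕1⊕0⊕0⊕1 = 1
s8 (pos 8,9,10,11,12,13,14,15,24,25,26,27,28,29,30,31): 0⊕0⊕1⊕1⊕0⊕1⊕1⊕1⊕0⊕0⊕1⊕0⊕1⊕0⊕0⊕1 = 0
s16 (pos 16,17,18,19,20,21,22,23,24,25,26,27,28,29,30,31): 1⊕0⊕0⊕1⊕1⊕1⊕0⊕1⊕0⊕0⊕1⊕0⊕1⊕0⊕0⊕1 = 0
Syndrome s16…s1 = 00101 → error at position 5.
Flip position 5: 1101110001101111001110100101001 → 1101010001101111001110100101001
Read data bits from positions 3,5,6,7,9,10,11,12,13,14,15,17,18,19,20,21,22,23,24,25,26,27,28,29,30,31: 00100110111001110100101001

00100110111001110100101001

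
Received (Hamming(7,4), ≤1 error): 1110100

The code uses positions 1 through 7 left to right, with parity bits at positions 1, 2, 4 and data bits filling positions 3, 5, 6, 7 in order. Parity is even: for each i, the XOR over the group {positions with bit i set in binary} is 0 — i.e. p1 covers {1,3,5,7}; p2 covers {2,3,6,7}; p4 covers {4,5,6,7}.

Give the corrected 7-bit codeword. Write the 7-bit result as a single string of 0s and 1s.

1110000

s1 (pos 1,3,5,7): 1⊕1⊕1⊕0 = 1
s2 (pos 2,3,6,7): 1⊕1⊕0⊕0 = 0
s4 (pos 4,5,6,7): 0⊕1⊕0⊕0 = 1
Syndrome s4…s1 = 101 → error at position 5.
Flip position 5: 1110100 → 1110000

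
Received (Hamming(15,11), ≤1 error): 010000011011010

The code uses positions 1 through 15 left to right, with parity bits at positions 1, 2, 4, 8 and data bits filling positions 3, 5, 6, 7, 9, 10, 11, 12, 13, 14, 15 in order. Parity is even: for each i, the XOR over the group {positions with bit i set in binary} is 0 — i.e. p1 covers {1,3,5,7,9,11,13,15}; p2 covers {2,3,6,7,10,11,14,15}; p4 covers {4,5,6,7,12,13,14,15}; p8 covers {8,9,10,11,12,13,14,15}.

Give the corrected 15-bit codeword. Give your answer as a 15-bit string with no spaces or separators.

010000011111010

s1 (pos 1,3,5,7,9,11,13,15): 0⊕0⊕0⊕0⊕1⊕1⊕0⊕0 = 0
s2 (pos 2,3,6,7,10,11,14,15): 1⊕0⊕0⊕0⊕0⊕1⊕1⊕0 = 1
s4 (pos 4,5,6,7,12,13,14,15): 0⊕0⊕0⊕0⊕1⊕0⊕1⊕0 = 0
s8 (pos 8,9,10,11,12,13,14,15): 1⊕1⊕0⊕1⊕1⊕0⊕1⊕0 = 1
Syndrome s8…s1 = 1010 → error at position 10.
Flip position 10: 010000011011010 → 010000011111010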